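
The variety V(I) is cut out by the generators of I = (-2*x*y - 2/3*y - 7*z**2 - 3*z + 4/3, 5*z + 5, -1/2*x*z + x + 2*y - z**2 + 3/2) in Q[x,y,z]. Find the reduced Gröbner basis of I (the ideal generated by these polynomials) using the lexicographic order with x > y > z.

G = {x + 4/3*y + 1/3, y**2 - 1, z + 1}

f_1 = -2*x*y - 2/3*y - 7*z**2 - 3*z + 4/3, LT = x*y.
f_2 = 5*z + 5, LT = z.
f_3 = -1/2*x*z + x + 2*y - z**2 + 3/2, LT = x*z.

S(f_1,f_3): lcm = x*y*z. S = 2*x*y + 4*y**2 - 2*y*z**2 + 1/3*y*z + 3*y + 7/2*z**3 + 3/2*z**2 - 2/3*z.
  leading term x*y: subtract (-1)·f_1 from 2*x*y + 4*y**2 - 2*y*z**2 + 1/3*y*z + 3*y + 7/2*z**3 + 3/2*z**2 - 2/3*z → 4*y**2 - 2*y*z**2 + 1/3*y*z + 7/3*y + 7/2*z**3 - 11/2*z**2 - 11/3*z + 4/3
  leading term y**2: no divisor's leading term divides it; move 4*y**2 to the remainder.
  leading term y*z**2: subtract (-2/5*y*z)·f_2 from -2*y*z**2 + 1/3*y*z + 7/3*y + 7/2*z**3 - 11/2*z**2 - 11/3*z + 4/3 → 7/3*y*z + 7/3*y + 7/2*z**3 - 11/2*z**2 - 11/3*z + 4/3
  leading term y*z: subtract (7/15*y)·f_2 from 7/3*y*z + 7/3*y + 7/2*z**3 - 11/2*z**2 - 11/3*z + 4/3 → 7/2*z**3 - 11/2*z**2 - 11/3*z + 4/3
  leading term z**3: subtract (7/10*z**2)·f_2 from 7/2*z**3 - 11/2*z**2 - 11/3*z + 4/3 → -9*z**2 - 11/3*z + 4/3
  leading term z**2: subtract (-9/5*z)·f_2 from -9*z**2 - 11/3*z + 4/3 → 16/3*z + 4/3
  leading term z: subtract (16/15)·f_2 from 16/3*z + 4/3 → -4
  leading term 1: no divisor's leading term divides it; move -4 to the remainder.
  remainder 4*y**2 - 4 ≠ 0; add g_4 = 4*y**2 - 4 to the basis.

S(f_2,f_3): lcm = x*z. S = 3*x + 4*y - 2*z**2 + 3.
  leading term x: no divisor's leading term divides it; move 3*x to the remainder.
  leading term y: no divisor's leading term divides it; move 4*y to the remainder.
  leading term z**2: subtract (-2/5*z)·f_2 from -2*z**2 + 3 → 2*z + 3
  leading term z: subtract (2/5)·f_2 from 2*z + 3 → 1
  leading term 1: no divisor's leading term divides it; move 1 to the remainder.
  remainder 3*x + 4*y + 1 ≠ 0; add g_5 = 3*x + 4*y + 1 to the basis.

The other S-polynomials (S(f_1,f_2), S(f_1,g_4), S(f_2,g_4), S(f_3,g_4), S(f_1,g_5), S(f_2,g_5), S(f_3,g_5), S(g_4,g_5)) all reduce to 0 modulo the current basis, so we have a Gröbner basis.
Inter-reduce: drop elements whose leading term is divisible by another's, tail-reduce, and make monic.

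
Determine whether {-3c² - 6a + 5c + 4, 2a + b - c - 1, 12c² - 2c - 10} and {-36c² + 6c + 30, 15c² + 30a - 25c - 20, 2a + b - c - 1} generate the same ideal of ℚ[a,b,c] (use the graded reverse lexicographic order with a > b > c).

Yes, the ideals are equal.

Since reduced Gröbner bases are canonical representatives of ideals under a given ordering, it suffices to compute and compare them.
Buchberger on the first generating set:
f_1 = -3c² - 6a + 5c + 4, LT = c².
f_2 = 2a + b - c - 1, LT = a.
f_3 = 12c² - 2c - 10, LT = c².

S(f_1,f_3): lcm = c². S = 2a - 3/2c - ½.
  leading term a: subtract (1)·f_2 from 2a - 3/2c - ½ → -b - ½c + ½
  leading term b: no divisor's leading term divides it; move -b to the remainder.
  leading term c: no divisor's leading term divides it; move -½c to the remainder.
  leading term 1: no divisor's leading term divides it; move ½ to the remainder.
  remainder -b - ½c + ½ ≠ 0; add g_4 = -b - ½c + ½ to the basis.

The other S-polynomials (S(f_1,f_2), S(f_2,f_3), S(f_1,g_4), S(f_2,g_4), S(f_3,g_4)) all reduce to 0 modulo the current basis, so we have a Gröbner basis.
Inter-reduce: drop elements whose leading term is divisible by another's, tail-reduce, and make monic.
Reduced Gröbner basis: {c² - ⅙c - ⅚, a - ¾c - ¼, b + ½c - ½}.

Buchberger on the second generating set:
h_1 = -36c² + 6c + 30, LT = c².
h_2 = 15c² + 30a - 25c - 20, LT = c².
h_3 = 2a + b - c - 1, LT = a.

S(h_1,h_2): lcm = c². S = -2a + 3/2c + ½.
  leading term a: subtract (-1)·h_3 from -2a + 3/2c + ½ → b + ½c - ½
  leading term b: no divisor's leading term divides it; move b to the remainder.
  leading term c: no divisor's leading term divides it; move ½c to the remainder.
  leading term 1: no divisor's leading term divides it; move -½ to the remainder.
  remainder b + ½c - ½ ≠ 0; add k_4 = b + ½c - ½ to the basis.

The other S-polynomials (S(h_1,h_3), S(h_2,h_3), S(h_1,k_4), S(h_2,k_4), S(h_3,k_4)) all reduce to 0 modulo the current basis, so we have a Gröbner basis.
Inter-reduce: drop elements whose leading term is divisible by another's, tail-reduce, and make monic.
Reduced Gröbner basis: {c² - ⅙c - ⅚, a - ¾c - ¼, b + ½c - ½}.

Same reduced basis, so the two generating sets span the same ideal.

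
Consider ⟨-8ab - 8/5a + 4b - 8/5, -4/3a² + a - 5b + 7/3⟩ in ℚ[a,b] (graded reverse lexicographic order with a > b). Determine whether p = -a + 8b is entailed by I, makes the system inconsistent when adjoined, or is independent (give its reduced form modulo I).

First compute the reduced Gröbner basis of I by Buchberger's algorithm.
f_1 = -8ab - 8/5a + 4b - 8/5, LT = ab.
f_2 = -4/3a² + a - 5b + 7/3, LT = a².

S(f_1,f_2): lcm = a²b. S = ⅕a² + ¼ab - 15/4b² + ⅕a + 7/4b.
  leading term a²: subtract (-3/20)·f_2 from ⅕a² + ¼ab - 15/4b² + ⅕a + 7/4b → ¼ab - 15/4b² + 7/20a + b + 7/20
  leading term ab: subtract (-1/32)·f_1 from ¼ab - 15/4b² + 7/20a + b + 7/20 → -15/4b² + 3/10a + 9/8b + 3/10
  leading term b²: no divisor's leading term divides it; move -15/4b² to the remainder.
  leading term a: no divisor's leading term divides it; move 3/10a to the remainder.
  leading term b: no divisor's leading term divides it; move 9/8b to the remainder.
  leading term 1: no divisor's leading term divides it; move 3/10 to the remainder.
  remainder -15/4b² + 3/10a + 9/8b + 3/10 ≠ 0; add h_3 = -15/4b² + 3/10a + 9/8b + 3/10 to the basis.

The other S-polynomials (S(f_1,h_3), S(f_2,h_3)) all reduce to 0 modulo the current basis, so we have a Gröbner basis.
Inter-reduce: drop elements whose leading term is divisible by another's, tail-reduce, and make monic.
Reduced Gröbner basis: {a² - ¾a + 15/4b - 7/4, ab + ⅕a - ½b + ⅕, b² - 2/25a - 3/10b - 2/25}.
Label its elements g_1 = a² - ¾a + 15/4b - 7/4, g_2 = ab + ⅕a - ½b + ⅕, g_3 = b² - 2/25a - 3/10b - 2/25.

Reduce p = -a + 8b modulo G:
  leading term a: no divisor's leading term divides it; move -a to the remainder.
  leading term b: no divisor's leading term divides it; move 8b to the remainder.
  normal form = -a + 8b.
The normal form is nonzero, so p ∉ I. Since p minus its normal form lies in I, I + (p) = I + (r) where r = -a + 8b; decide whether this ideal is the whole ring.
Run Buchberger on G together with r (pairs among the g_i already reduce to 0 since G is a Gröbner basis):
g_1 = a² - ¾a + 15/4b - 7/4, LT = a².
g_2 = ab + ⅕a - ½b + ⅕, LT = ab.
g_3 = b² - 2/25a - 3/10b - 2/25, LT = b².
r = -a + 8b, LT = a.

S(g_1,r): lcm = a². S = 8ab - ¾a + 15/4b - 7/4.
  leading term ab: subtract (8)·g_2 from 8ab - ¾a + 15/4b - 7/4 → -47/20a + 31/4b - 67/20
  leading term a: subtract (47/20)·r from -47/20a + 31/4b - 67/20 → -221/20b - 67/20
  leading term b: no divisor's leading term divides it; move -221/20b to the remainder.
  leading term 1: no divisor's leading term divides it; move -67/20 to the remainder.
  remainder -221/20b - 67/20 ≠ 0; add m_5 = -221/20b - 67/20 to the basis.

S(g_2,r): lcm = ab. S = 8b² + ⅕a - ½b + ⅕.
  leading term b²: subtract (8)·g_3 from 8b² + ⅕a - ½b + ⅕ → 21/25a + 19/10b + 21/25
  leading term a: subtract (-21/25)·r from 21/25a + 19/10b + 21/25 → 431/50b + 21/25
  leading term b: subtract (-862/1105)·m_5 from 431/50b + 21/25 → -3919/2210
  leading term 1: no divisor's leading term divides it; move -3919/2210 to the remainder.
  remainder -3919/2210 ≠ 0; add m_6 = -3919/2210 to the basis.

The other S-polynomials (S(g_1,g_2), S(g_1,g_3), S(g_2,g_3), S(g_3,r), S(g_1,m_5), S(g_2,m_5), S(g_3,m_5), S(r,m_5), S(g_1,m_6), S(g_2,m_6), S(g_3,m_6), S(r,m_6), S(m_5,m_6)) all reduce to 0 modulo the current basis, so we have a Gröbner basis.
Inter-reduce: drop elements whose leading term is divisible by another's, tail-reduce, and make monic.
Reduced Gröbner basis: {1}.
The reduced Gröbner basis of I + (p) is {1}: the ideal is the whole ring, so the enlarged system has no common solution — adjoining p is inconsistent.

Adjoining -a + 8b makes the ideal the whole ring: the system is inconsistent.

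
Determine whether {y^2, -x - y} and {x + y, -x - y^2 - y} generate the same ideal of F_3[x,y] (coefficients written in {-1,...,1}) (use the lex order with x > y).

Yes, the ideals are equal.

Since reduced Gröbner bases are canonical representatives of ideals under a given ordering, it suffices to compute and compare them.
Buchberger on the first generating set:
f_1 = y^2, LT = y^2.
f_2 = -x - y, LT = x.

The S-polynomials (S(f_1,f_2)) all reduce to 0 modulo the current basis, so we have a Gröbner basis.
Inter-reduce: drop elements whose leading term is divisible by another's, tail-reduce, and make monic.
Reduced Gröbner basis: {x + y, y^2}.

Buchberger on the second generating set:
h_1 = x + y, LT = x.
h_2 = -x - y^2 - y, LT = x.

S(h_1,h_2): lcm = x. S = -y^2.
  leading term y^2: no divisor's leading term divides it; move -y^2 to the remainder.
  remainder -y^2 ≠ 0; add k_3 = -y^2 to the basis.

The other S-polynomials (S(h_1,k_3), S(h_2,k_3)) all reduce to 0 modulo the current basis, so we have a Gröbner basis.
Inter-reduce: drop elements whose leading term is divisible by another's, tail-reduce, and make monic.
Reduced Gröbner basis: {x + y, y^2}.

The two bases agree; hence the ideals are identical.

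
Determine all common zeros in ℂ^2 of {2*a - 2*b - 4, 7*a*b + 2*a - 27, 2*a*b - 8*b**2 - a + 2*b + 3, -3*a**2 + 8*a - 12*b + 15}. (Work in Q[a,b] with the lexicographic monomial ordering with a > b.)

Compute a lex Gröbner basis by Buchberger's algorithm.
f_1 = 2*a - 2*b - 4, LT = a.
f_2 = 7*a*b + 2*a - 27, LT = a*b.
f_3 = 2*a*b - a - 8*b**2 + 2*b + 3, LT = a*b.
f_4 = -3*a**2 + 8*a - 12*b + 15, LT = a**2.

S(f_1,f_2): lcm = a*b. S = -2/7*a - b**2 - 2*b + 27/7.
  reduce S modulo (f_1, f_2, f_3, f_4):
  remainder -b**2 - 16/7*b + 23/7 ≠ 0; add h_5 = -b**2 - 16/7*b + 23/7 to the basis.

S(f_1,f_3): lcm = a*b. S = 1/2*a + 3*b**2 - 3*b - 3/2.
  reduce S modulo (f_1, f_2, f_3, f_4, h_5):
  remainder -131/14*b + 131/14 ≠ 0; add h_6 = -131/14*b + 131/14 to the basis.

The other S-polynomials (S(f_1,f_4), S(f_2,f_3), S(f_2,f_4), S(f_3,f_4), S(f_1,h_5), S(f_2,h_5), S(f_3,h_5), S(f_4,h_5), S(f_1,h_6), S(f_2,h_6), S(f_3,h_6), S(f_4,h_6), S(h_5,h_6)) all reduce to 0 modulo the current basis, so we have a Gröbner basis.
Inter-reduce: drop elements whose leading term is divisible by another's, tail-reduce, and make monic.
Reduced Gröbner basis: {a - 3, b - 1}.

Elimination: the polynomial b - 1 lies in the elimination ideal for b, so b ∈ {1}. For each such b, the remaining basis elements (now univariate) give the rest of the solution.
  b = 1: the earlier basis element becomes a - 3 = 0, giving a = 3 — point (3, 1).

{(3, 1)}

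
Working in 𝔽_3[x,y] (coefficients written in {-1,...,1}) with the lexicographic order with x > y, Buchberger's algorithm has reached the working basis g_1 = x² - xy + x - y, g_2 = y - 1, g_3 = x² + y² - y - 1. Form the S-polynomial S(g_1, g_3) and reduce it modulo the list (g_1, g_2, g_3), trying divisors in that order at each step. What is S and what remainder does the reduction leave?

S(g_1, g_3) = -xy + x - y² + 1; remainder on division = 0.

lcm(LM(g_1), LM(g_3)) = x².
S = (lcm/LT(g_1))·g_1 − (lcm/LT(g_3))·g_3 = -xy + x - y² + 1.
Reduce S modulo (g_1, g_2, g_3) in that order:
  leading term xy: subtract (-x)·g_2 from -xy + x - y² + 1 → -y² + 1
  leading term y²: subtract (-y)·g_2 from -y² + 1 → -y + 1
  leading term y: subtract (-1)·g_2 from -y + 1 → 0
The remainder is 0, so this S-polynomial contributes no new basis element.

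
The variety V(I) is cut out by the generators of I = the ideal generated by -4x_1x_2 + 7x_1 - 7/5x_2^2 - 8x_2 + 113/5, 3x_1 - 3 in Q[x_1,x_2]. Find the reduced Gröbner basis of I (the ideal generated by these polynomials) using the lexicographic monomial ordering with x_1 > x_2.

G = {x_1 - 1, x_2^2 + 60/7x_2 - 148/7}

The reduced Gröbner basis is the canonical form of the ideal for this ordering.

f_1 = -4x_1x_2 + 7x_1 - 7/5x_2^2 - 8x_2 + 113/5, LT = x_1x_2.
f_2 = 3x_1 - 3, LT = x_1.

S(f_1,f_2): lcm = x_1x_2. S = -7/4x_1 + 7/20x_2^2 + 3x_2 - 113/20.
  reduce S modulo (f_1, f_2):
  remainder 7/20x_2^2 + 3x_2 - 37/5 ≠ 0; add g_3 = 7/20x_2^2 + 3x_2 - 37/5 to the basis.

The other S-polynomials (S(f_1,g_3), S(f_2,g_3)) all reduce to 0 modulo the current basis, so we have a Gröbner basis.
Inter-reduce: drop elements whose leading term is divisible by another's, tail-reduce, and make monic.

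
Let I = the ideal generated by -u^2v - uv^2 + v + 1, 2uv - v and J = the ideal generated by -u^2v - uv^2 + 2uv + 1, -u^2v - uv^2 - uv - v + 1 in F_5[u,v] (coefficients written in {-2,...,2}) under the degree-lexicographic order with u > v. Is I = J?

Yes, the ideals are equal.

Two ideals are equal iff their reduced Gröbner bases coincide (the reduced basis is unique for a fixed ordering).
Buchberger on the first generating set:
f_1 = -u^2v - uv^2 + v + 1, LT = u^2v.
f_2 = 2uv - v, LT = uv.

S(f_1,f_2): lcm = u^2v. S = uv^2 - 2uv - v - 1.
  leading term uv^2: subtract (-2v)·f_2 from uv^2 - 2uv - v - 1 → -2uv - 2v^2 - v - 1
  leading term uv: subtract (-1)·f_2 from -2uv - 2v^2 - v - 1 → -2v^2 - 2v - 1
  leading term v^2: no divisor's leading term divides it; move -2v^2 to the remainder.
  leading term v: no divisor's leading term divides it; move -2v to the remainder.
  leading term 1: no divisor's leading term divides it; move -1 to the remainder.
  remainder -2v^2 - 2v - 1 ≠ 0; add g_3 = -2v^2 - 2v - 1 to the basis.

S(f_1,g_3): lcm = u^2v^2. S = uv^3 - u^2v + 2u^2 - v^2 - v.
  leading term uv^3: subtract (-2v^2)·f_2 from uv^3 - u^2v + 2u^2 - v^2 - v → -u^2v - 2v^3 + 2u^2 - v^2 - v
  leading term u^2v: subtract (1)·f_1 from -u^2v - 2v^3 + 2u^2 - v^2 - v → uv^2 - 2v^3 + 2u^2 - v^2 - 2v - 1
  leading term uv^2: subtract (-2v)·f_2 from uv^2 - 2v^3 + 2u^2 - v^2 - 2v - 1 → -2v^3 + 2u^2 + 2v^2 - 2v - 1
  leading term v^3: subtract (v)·g_3 from -2v^3 + 2u^2 + 2v^2 - 2v - 1 → 2u^2 - v^2 - v - 1
  leading term u^2: no divisor's leading term divides it; move 2u^2 to the remainder.
  leading term v^2: subtract (-2)·g_3 from -v^2 - v - 1 → 2
  leading term 1: no divisor's leading term divides it; move 2 to the remainder.
  remainder 2u^2 + 2 ≠ 0; add g_4 = 2u^2 + 2 to the basis.

S(f_2,g_3): lcm = uv^2. S = -uv + 2v^2 + 2u.
  leading term uv: subtract (2)·f_2 from -uv + 2v^2 + 2u → 2v^2 + 2u + 2v
  leading term v^2: subtract (-1)·g_3 from 2v^2 + 2u + 2v → 2u - 1
  leading term u: no divisor's leading term divides it; move 2u to the remainder.
  leading term 1: no divisor's leading term divides it; move -1 to the remainder.
  remainder 2u - 1 ≠ 0; add g_5 = 2u - 1 to the basis.

The other S-polynomials (S(f_1,g_4), S(f_2,g_4), S(g_3,g_4), S(f_1,g_5), S(f_2,g_5), S(g_3,g_5), S(g_4,g_5)) all reduce to 0 modulo the current basis, so we have a Gröbner basis.
Inter-reduce: drop elements whose leading term is divisible by another's, tail-reduce, and make monic.
Reduced Gröbner basis: {v^2 + v - 2, u + 2}.

Buchberger on the second generating set:
h_1 = -u^2v - uv^2 + 2uv + 1, LT = u^2v.
h_2 = -u^2v - uv^2 - uv - v + 1, LT = u^2v.

S(h_1,h_2): lcm = u^2v. S = 2uv - v.
  leading term uv: no divisor's leading term divides it; move 2uv to the remainder.
  leading term v: no divisor's leading term divides it; move -v to the remainder.
  remainder 2uv - v ≠ 0; add k_3 = 2uv - v to the basis.

S(h_1,k_3): lcm = u^2v. S = uv^2 + uv - 1.
  leading term uv^2: subtract (-2v)·k_3 from uv^2 + uv - 1 → uv - 2v^2 - 1
  leading term uv: subtract (-2)·k_3 from uv - 2v^2 - 1 → -2v^2 - 2v - 1
  leading term v^2: no divisor's leading term divides it; move -2v^2 to the remainder.
  leading term v: no divisor's leading term divides it; move -2v to the remainder.
  leading term 1: no divisor's leading term divides it; move -1 to the remainder.
  remainder -2v^2 - 2v - 1 ≠ 0; add k_4 = -2v^2 - 2v - 1 to the basis.

S(h_1,k_4): lcm = u^2v^2. S = uv^3 - u^2v - 2uv^2 + 2u^2 - v.
  leading term uv^3: subtract (-2v^2)·k_3 from uv^3 - u^2v - 2uv^2 + 2u^2 - v → -u^2v - 2uv^2 - 2v^3 + 2u^2 - v
  leading term u^2v: subtract (1)·h_1 from -u^2v - 2uv^2 - 2v^3 + 2u^2 - v → -uv^2 - 2v^3 + 2u^2 - 2uv - v - 1
  leading term uv^2: subtract (2v)·k_3 from -uv^2 - 2v^3 + 2u^2 - 2uv - v - 1 → -2v^3 + 2u^2 - 2uv + 2v^2 - v - 1
  leading term v^3: subtract (v)·k_4 from -2v^3 + 2u^2 - 2uv + 2v^2 - v - 1 → 2u^2 - 2uv - v^2 - 1
  leading term u^2: no divisor's leading term divides it; move 2u^2 to the remainder.
  leading term uv: subtract (-1)·k_3 from -2uv - v^2 - 1 → -v^2 - v - 1
  leading term v^2: subtract (-2)·k_4 from -v^2 - v - 1 → 2
  leading term 1: no divisor's leading term divides it; move 2 to the remainder.
  remainder 2u^2 + 2 ≠ 0; add k_5 = 2u^2 + 2 to the basis.

S(k_3,k_4): lcm = uv^2. S = -uv + 2v^2 + 2u.
  leading term uv: subtract (2)·k_3 from -uv + 2v^2 + 2u → 2v^2 + 2u + 2v
  leading term v^2: subtract (-1)·k_4 from 2v^2 + 2u + 2v → 2u - 1
  leading term u: no divisor's leading term divides it; move 2u to the remainder.
  leading term 1: no divisor's leading term divides it; move -1 to the remainder.
  remainder 2u - 1 ≠ 0; add k_6 = 2u - 1 to the basis.

The other S-polynomials (S(h_2,k_3), S(h_2,k_4), S(h_1,k_5), S(h_2,k_5), S(k_3,k_5), S(k_4,k_5), S(h_1,k_6), S(h_2,k_6), S(k_3,k_6), S(k_4,k_6), S(k_5,k_6)) all reduce to 0 modulo the current basis, so we have a Gröbner basis.
Inter-reduce: drop elements whose leading term is divisible by another's, tail-reduce, and make monic.
Reduced Gröbner basis: {v^2 + v - 2, u + 2}.

These coincide, so the ideals are equal.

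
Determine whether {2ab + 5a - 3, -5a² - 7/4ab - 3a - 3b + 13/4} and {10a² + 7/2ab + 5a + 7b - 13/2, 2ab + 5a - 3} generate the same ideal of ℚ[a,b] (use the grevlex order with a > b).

For a fixed monomial order, each ideal has a unique reduced Gröbner basis; comparing bases decides equality.
Buchberger on the first generating set:
f_1 = 2ab + 5a - 3, LT = ab.
f_2 = -5a² - 7/4ab - 3a - 3b + 13/4, LT = a².

S(f_1,f_2): lcm = a²b. S = -7/20ab² + 5/2a² - ⅗ab - ⅗b² - 3/2a + 13/20b.
  reduce S modulo (f_1, f_2):
  remainder -⅗b² - 3/2a - 11/8b + 29/40 ≠ 0; add g_3 = -⅗b² - 3/2a - 11/8b + 29/40 to the basis.

The other S-polynomials (S(f_1,g_3), S(f_2,g_3)) all reduce to 0 modulo the current basis, so we have a Gröbner basis.
Inter-reduce: drop elements whose leading term is divisible by another's, tail-reduce, and make monic.
Reduced Gröbner basis: {a² - 11/40a + ⅗b - ⅛, ab + 5/2a - 3/2, b² + 5/2a + 55/24b - 29/24}.

Buchberger on the second generating set:
h_1 = 10a² + 7/2ab + 5a + 7b - 13/2, LT = a².
h_2 = 2ab + 5a - 3, LT = ab.

S(h_1,h_2): lcm = a²b. S = 7/20ab² - 5/2a² + ½ab + 7/10b² + 3/2a - 13/20b.
  reduce S modulo (h_1, h_2):
  remainder 7/10b² + 3/2a + 13/8b - ⅞ ≠ 0; add k_3 = 7/10b² + 3/2a + 13/8b - ⅞ to the basis.

The other S-polynomials (S(h_1,k_3), S(h_2,k_3)) all reduce to 0 modulo the current basis, so we have a Gröbner basis.
Inter-reduce: drop elements whose leading term is divisible by another's, tail-reduce, and make monic.
Reduced Gröbner basis: {a² - ⅜a + 7/10b - ⅛, ab + 5/2a - 3/2, b² + 15/7a + 65/28b - 5/4}.

Since the reduced bases disagree, the two ideals are not the same.

No, the ideals differ.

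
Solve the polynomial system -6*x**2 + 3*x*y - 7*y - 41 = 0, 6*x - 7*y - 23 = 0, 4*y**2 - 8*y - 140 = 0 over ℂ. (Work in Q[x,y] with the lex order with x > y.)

Compute a lex Gröbner basis by Buchberger's algorithm.
f_1 = -6*x**2 + 3*x*y - 7*y - 41, LT = x**2.
f_2 = 6*x - 7*y - 23, LT = x.
f_3 = 4*y**2 - 8*y - 140, LT = y**2.

S(f_1,f_2): lcm = x**2. S = 2/3*x*y + 23/6*x + 7/6*y + 41/6.
  leading term x*y: subtract (1/9*y)·f_2 from 2/3*x*y + 23/6*x + 7/6*y + 41/6 → 23/6*x + 7/9*y**2 + 67/18*y + 41/6
  leading term x: subtract (23/36)·f_2 from 23/6*x + 7/9*y**2 + 67/18*y + 41/6 → 7/9*y**2 + 295/36*y + 775/36
  leading term y**2: subtract (7/36)·f_3 from 7/9*y**2 + 295/36*y + 775/36 → 39/4*y + 195/4
  leading term y: no divisor's leading term divides it; move 39/4*y to the remainder.
  leading term 1: no divisor's leading term divides it; move 195/4 to the remainder.
  remainder 39/4*y + 195/4 ≠ 0; add h_4 = 39/4*y + 195/4 to the basis.

S(f_1,f_3): leading monomials are coprime, so the S-polynomial reduces to 0 (Buchberger's first criterion).
S(f_2,f_3): leading monomials are coprime, so the S-polynomial reduces to 0 (Buchberger's first criterion).
S(f_1,h_4): leading monomials are coprime, so the S-polynomial reduces to 0 (Buchberger's first criterion).
S(f_2,h_4): leading monomials are coprime, so the S-polynomial reduces to 0 (Buchberger's first criterion).
S(f_3,h_4): lcm = y**2. S = -7*y - 35.
  leading term y: subtract (-28/39)·h_4 from -7*y - 35 → 0
  remainder 0.

Every S-polynomial of the final basis reduces to 0, so we have a Gröbner basis.
Inter-reduce: drop elements whose leading term is divisible by another's, tail-reduce, and make monic.
Reduced Gröbner basis: {x + 2, y + 5}.

From the last basis element, y + 5 = 0, so y takes values in {-5}. Each choice, substituted upward through the basis, yields the corresponding point(s) of the solution set.
  y = -5: the earlier basis element becomes x + 2 = 0, giving x = -2 — point (-2, -5).
Zero-dimensionality of the ideal guarantees finitely many solutions over ℂ.

{(-2, -5)}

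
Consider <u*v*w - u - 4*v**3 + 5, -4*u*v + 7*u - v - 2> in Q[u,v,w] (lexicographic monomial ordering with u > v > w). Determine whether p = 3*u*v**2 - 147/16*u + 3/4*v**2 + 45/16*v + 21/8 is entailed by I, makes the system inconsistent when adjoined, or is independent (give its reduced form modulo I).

3*u*v**2 - 147/16*u + 3/4*v**2 + 45/16*v + 21/8 lies in I (it reduces to 0).

First compute the reduced Gröbner basis of I by Buchberger's algorithm.
f_1 = u*v*w - u - 4*v**3 + 5, LT = u*v*w.
f_2 = -4*u*v + 7*u - v - 2, LT = u*v.

S(f_1,f_2): lcm = u*v*w. S = 7/4*u*w - u - 4*v**3 - 1/4*v*w - 1/2*w + 5.
  leading term u*w: no divisor's leading term divides it; move 7/4*u*w to the remainder.
  leading term u: no divisor's leading term divides it; move -u to the remainder.
  leading term v**3: no divisor's leading term divides it; move -4*v**3 to the remainder.
  leading term v*w: no divisor's leading term divides it; move -1/4*v*w to the remainder.
  leading term w: no divisor's leading term divides it; move -1/2*w to the remainder.
  leading term 1: no divisor's leading term divides it; move 5 to the remainder.
  remainder 7/4*u*w - u - 4*v**3 - 1/4*v*w - 1/2*w + 5 ≠ 0; add h_3 = 7/4*u*w - u - 4*v**3 - 1/4*v*w - 1/2*w + 5 to the basis.

S(f_1,h_3): lcm = u*v*w. S = 4/7*u*v - u + 16/7*v**4 - 4*v**3 + 1/7*v**2*w + 2/7*v*w - 20/7*v + 5.
  leading term u*v: subtract (-1/7)·f_2 from 4/7*u*v - u + 16/7*v**4 - 4*v**3 + 1/7*v**2*w + 2/7*v*w - 20/7*v + 5 → 16/7*v**4 - 4*v**3 + 1/7*v**2*w + 2/7*v*w - 3*v + 33/7
  leading term v**4: no divisor's leading term divides it; move 16/7*v**4 to the remainder.
  leading term v**3: no divisor's leading term divides it; move -4*v**3 to the remainder.
  leading term v**2*w: no divisor's leading term divides it; move 1/7*v**2*w to the remainder.
  leading term v*w: no divisor's leading term divides it; move 2/7*v*w to the remainder.
  leading term v: no divisor's leading term divides it; move -3*v to the remainder.
  leading term 1: no divisor's leading term divides it; move 33/7 to the remainder.
  remainder 16/7*v**4 - 4*v**3 + 1/7*v**2*w + 2/7*v*w - 3*v + 33/7 ≠ 0; add h_4 = 16/7*v**4 - 4*v**3 + 1/7*v**2*w + 2/7*v*w - 3*v + 33/7 to the basis.

The other S-polynomials (S(f_2,h_3), S(f_1,h_4), S(f_2,h_4), S(h_3,h_4)) all reduce to 0 modulo the current basis, so we have a Gröbner basis.
Inter-reduce: drop elements whose leading term is divisible by another's, tail-reduce, and make monic.
Reduced Gröbner basis: {u*v - 7/4*u + 1/4*v + 1/2, u*w - 4/7*u - 16/7*v**3 - 1/7*v*w - 2/7*w + 20/7, v**4 - 7/4*v**3 + 1/16*v**2*w + 1/8*v*w - 21/16*v + 33/16}.
Label its elements g_1 = u*v - 7/4*u + 1/4*v + 1/2, g_2 = u*w - 4/7*u - 16/7*v**3 - 1/7*v*w - 2/7*w + 20/7, g_3 = v**4 - 7/4*v**3 + 1/16*v**2*w + 1/8*v*w - 21/16*v + 33/16.

Reduce p = 3*u*v**2 - 147/16*u + 3/4*v**2 + 45/16*v + 21/8 modulo G:
  leading term u*v**2: subtract (3*v)·g_1 from 3*u*v**2 - 147/16*u + 3/4*v**2 + 45/16*v + 21/8 → 21/4*u*v - 147/16*u + 21/16*v + 21/8
  leading term u*v: subtract (21/4)·g_1 from 21/4*u*v - 147/16*u + 21/16*v + 21/8 → 0
  normal form = 0.
Since the normal form is 0, p ∈ I.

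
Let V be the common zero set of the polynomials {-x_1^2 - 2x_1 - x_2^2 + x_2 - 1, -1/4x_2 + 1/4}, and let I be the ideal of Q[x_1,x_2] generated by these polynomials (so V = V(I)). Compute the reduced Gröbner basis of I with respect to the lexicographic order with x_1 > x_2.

The reduced Gröbner basis is the canonical form of the ideal for this ordering.

f_1 = -x_1^2 - 2x_1 - x_2^2 + x_2 - 1, LT = x_1^2.
f_2 = -1/4x_2 + 1/4, LT = x_2.

The S-polynomials (S(f_1,f_2)) all reduce to 0 modulo the current basis, so we have a Gröbner basis.

G = {x_1^2 + 2x_1 + 1, x_2 - 1}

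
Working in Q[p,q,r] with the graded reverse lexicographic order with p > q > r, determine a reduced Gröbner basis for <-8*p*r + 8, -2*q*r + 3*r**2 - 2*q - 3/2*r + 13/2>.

G = {p*q - 13/4*p + q - 3/2*r + 3/4, p*r - 1, q*r - 3/2*r**2 + q + 3/4*r - 13/4}

f_1 = -8*p*r + 8, LT = p*r.
f_2 = -2*q*r + 3*r**2 - 2*q - 3/2*r + 13/2, LT = q*r.

S(f_1,f_2): lcm = p*q*r. S = 3/2*p*r**2 - p*q - 3/4*p*r + 13/4*p - q.
  reduce S modulo (f_1, f_2):
  remainder -p*q + 13/4*p - q + 3/2*r - 3/4 ≠ 0; add g_3 = -p*q + 13/4*p - q + 3/2*r - 3/4 to the basis.

The other S-polynomials (S(f_1,g_3), S(f_2,g_3)) all reduce to 0 modulo the current basis, so we have a Gröbner basis.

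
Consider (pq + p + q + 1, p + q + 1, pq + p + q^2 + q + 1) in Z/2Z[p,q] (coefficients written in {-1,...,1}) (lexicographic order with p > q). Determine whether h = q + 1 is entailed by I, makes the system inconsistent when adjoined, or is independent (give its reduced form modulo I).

Adjoining q + 1 makes the ideal the whole ring: the system is inconsistent.

First compute the reduced Gröbner basis of I by Buchberger's algorithm.
f_1 = pq + p + q + 1, LT = pq.
f_2 = p + q + 1, LT = p.
f_3 = pq + p + q^2 + q + 1, LT = pq.

S(f_1,f_2): lcm = pq. S = p + q^2 + 1.
  reduce S modulo (f_1, f_2, f_3):
  remainder q^2 + q ≠ 0; add k_4 = q^2 + q to the basis.

S(f_1,f_3): lcm = pq. S = q^2.
  reduce S modulo (f_1, f_2, f_3, k_4):
  remainder q ≠ 0; add k_5 = q to the basis.

The other S-polynomials (S(f_2,f_3), S(f_1,k_4), S(f_2,k_4), S(f_3,k_4), S(f_1,k_5), S(f_2,k_5), S(f_3,k_5), S(k_4,k_5)) all reduce to 0 modulo the current basis, so we have a Gröbner basis.
Inter-reduce: drop elements whose leading term is divisible by another's, tail-reduce, and make monic.
Reduced Gröbner basis: {p + 1, q}.
Label its elements g_1 = p + 1, g_2 = q.

Reduce h = q + 1 modulo G:
  leading term q: subtract (1)·g_2 from q + 1 → 1
  leading term 1: no divisor's leading term divides it; move 1 to the remainder.
  normal form = 1.
The normal form is nonzero, so h ∉ I. Since h minus its normal form lies in I, I + (h) = I + (r) where r = 1; decide whether this ideal is the whole ring.
Here r = 1 is a nonzero constant, hence a unit: 1 ∈ I + (h), the Gröbner basis of I + (h) is {1}, and the enlarged system has no common solution — adjoining h is inconsistent.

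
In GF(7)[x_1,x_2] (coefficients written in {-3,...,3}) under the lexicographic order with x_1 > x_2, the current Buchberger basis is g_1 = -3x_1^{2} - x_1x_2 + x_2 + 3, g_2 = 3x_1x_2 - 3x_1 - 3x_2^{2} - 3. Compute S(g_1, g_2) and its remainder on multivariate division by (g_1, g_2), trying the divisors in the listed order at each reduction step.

S(g_1, g_2) = x_1^{2} - x_1x_2^{2} + x_1 + 2x_2^{2} - x_2; remainder on division = 2x_1 - x_2^{3} + 3x_2^{2} + 3x_2 + 2.

lcm(LM(g_1), LM(g_2)) = x_1^{2}x_2.
S = (lcm/LT(g_1))·g_1 − (lcm/LT(g_2))·g_2 = x_1^{2} - x_1x_2^{2} + x_1 + 2x_2^{2} - x_2.
Reduce S modulo (g_1, g_2) in that order:
  leading term x_1^{2}: subtract (2)·g_1 from x_1^{2} - x_1x_2^{2} + x_1 + 2x_2^{2} - x_2 → -x_1x_2^{2} + 2x_1x_2 + x_1 + 2x_2^{2} - 3x_2 + 1
  leading term x_1x_2^{2}: subtract (2x_2)·g_2 from -x_1x_2^{2} + 2x_1x_2 + x_1 + 2x_2^{2} - 3x_2 + 1 → x_1x_2 + x_1 - x_2^{3} + 2x_2^{2} + 3x_2 + 1
  leading term x_1x_2: subtract (-2)·g_2 from x_1x_2 + x_1 - x_2^{3} + 2x_2^{2} + 3x_2 + 1 → 2x_1 - x_2^{3} + 3x_2^{2} + 3x_2 + 2
  leading term x_1: no divisor's leading term divides it; move 2x_1 to the remainder.
  leading term x_2^{3}: no divisor's leading term divides it; move -x_2^{3} to the remainder.
  leading term x_2^{2}: no divisor's leading term divides it; move 3x_2^{2} to the remainder.
  leading term x_2: no divisor's leading term divides it; move 3x_2 to the remainder.
  leading term 1: no divisor's leading term divides it; move 2 to the remainder.
The remainder 2x_1 - x_2^{3} + 3x_2^{2} + 3x_2 + 2 is nonzero, so it would be added as the next basis element.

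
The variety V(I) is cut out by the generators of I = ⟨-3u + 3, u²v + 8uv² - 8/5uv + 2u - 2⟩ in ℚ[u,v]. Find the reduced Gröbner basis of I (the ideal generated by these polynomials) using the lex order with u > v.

G = {u - 1, v² - 3/40v}

f_1 = -3u + 3, LT = u.
f_2 = u²v + 8uv² - 8/5uv + 2u - 2, LT = u²v.

S(f_1,f_2): lcm = u²v. S = -8uv² + ⅗uv - 2u + 2.
  reduce S modulo (f_1, f_2):
  remainder -8v² + ⅗v ≠ 0; add g_3 = -8v² + ⅗v to the basis.

The other S-polynomials (S(f_1,g_3), S(f_2,g_3)) all reduce to 0 modulo the current basis, so we have a Gröbner basis.
Inter-reduce: drop elements whose leading term is divisible by another's, tail-reduce, and make monic.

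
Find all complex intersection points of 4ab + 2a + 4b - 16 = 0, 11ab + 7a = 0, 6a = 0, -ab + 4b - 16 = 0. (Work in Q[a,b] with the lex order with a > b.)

Compute a lex Gröbner basis by Buchberger's algorithm.
f_1 = 4ab + 2a + 4b - 16, LT = ab.
f_2 = 11ab + 7a, LT = ab.
f_3 = 6a, LT = a.
f_4 = -ab + 4b - 16, LT = ab.

S(f_1,f_2): lcm = ab. S = -3/22a + b - 4.
  leading term a: subtract (-1/44)·f_3 from -3/22a + b - 4 → b - 4
  leading term b: no divisor's leading term divides it; move b to the remainder.
  leading term 1: no divisor's leading term divides it; move -4 to the remainder.
  remainder b - 4 ≠ 0; add h_5 = b - 4 to the basis.

S(f_1,f_3): lcm = ab. S = 1/2a + b - 4.
  leading term a: subtract (1/12)·f_3 from 1/2a + b - 4 → b - 4
  leading term b: subtract (1)·h_5 from b - 4 → 0
  remainder 0.

S(f_1,f_4): lcm = ab. S = 1/2a + 5b - 20.
  leading term a: subtract (1/12)·f_3 from 1/2a + 5b - 20 → 5b - 20
  leading term b: subtract (5)·h_5 from 5b - 20 → 0
  remainder 0.

S(f_2,f_3): lcm = ab. S = 7/11a.
  leading term a: subtract (7/66)·f_3 from 7/11a → 0
  remainder 0.

S(f_2,f_4): lcm = ab. S = 7/11a + 4b - 16.
  leading term a: subtract (7/66)·f_3 from 7/11a + 4b - 16 → 4b - 16
  leading term b: subtract (4)·h_5 from 4b - 16 → 0
  remainder 0.

S(f_3,f_4): lcm = ab. S = 4b - 16.
  leading term b: subtract (4)·h_5 from 4b - 16 → 0
  remainder 0.

S(f_1,h_5): lcm = ab. S = 9/2a + b - 4.
  leading term a: subtract (3/4)·f_3 from 9/2a + b - 4 → b - 4
  leading term b: subtract (1)·h_5 from b - 4 → 0
  remainder 0.

S(f_2,h_5): lcm = ab. S = 51/11a.
  leading term a: subtract (17/22)·f_3 from 51/11a → 0
  remainder 0.

S(f_3,h_5): leading monomials are coprime, so the S-polynomial reduces to 0 (Buchberger's first criterion).
S(f_4,h_5): lcm = ab. S = 4a - 4b + 16.
  leading term a: subtract (2/3)·f_3 from 4a - 4b + 16 → -4b + 16
  leading term b: subtract (-4)·h_5 from -4b + 16 → 0
  remainder 0.

Every S-polynomial of the final basis reduces to 0, so we have a Gröbner basis.
Inter-reduce: drop elements whose leading term is divisible by another's, tail-reduce, and make monic.
Reduced Gröbner basis: {a, b - 4}.

Since the basis is lex-ordered, b - 4 is univariate in b. Its roots are {4}. Back-substituting each root into the other basis elements fixes the other coordinates.
  b = 4: the earlier basis element becomes a = 0, giving a = 0 — point (0, 4).
Each listed point satisfies every original equation (direct substitution).
Zero-dimensionality of the ideal guarantees finitely many solutions over ℂ.

{(0, 4)}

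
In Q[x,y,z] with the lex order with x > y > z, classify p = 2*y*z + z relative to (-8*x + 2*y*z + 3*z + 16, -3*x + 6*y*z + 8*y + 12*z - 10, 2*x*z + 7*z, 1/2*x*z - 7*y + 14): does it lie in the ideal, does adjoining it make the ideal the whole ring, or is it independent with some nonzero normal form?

2*y*z + z lies in I (it reduces to 0).

First compute the reduced Gröbner basis of I by Buchberger's algorithm.
f_1 = -8*x + 2*y*z + 3*z + 16, LT = x.
f_2 = -3*x + 6*y*z + 8*y + 12*z - 10, LT = x.
f_3 = 2*x*z + 7*z, LT = x*z.
f_4 = 1/2*x*z - 7*y + 14, LT = x*z.

S(f_1,f_2): lcm = x. S = 7/4*y*z + 8/3*y + 29/8*z - 16/3.
  leading term y*z: no divisor's leading term divides it; move 7/4*y*z to the remainder.
  leading term y: no divisor's leading term divides it; move 8/3*y to the remainder.
  leading term z: no divisor's leading term divides it; move 29/8*z to the remainder.
  leading term 1: no divisor's leading term divides it; move -16/3 to the remainder.
  remainder 7/4*y*z + 8/3*y + 29/8*z - 16/3 ≠ 0; add h_5 = 7/4*y*z + 8/3*y + 29/8*z - 16/3 to the basis.

S(f_1,f_3): lcm = x*z. S = -1/4*y*z**2 - 3/8*z**2 - 11/2*z.
  leading term y*z**2: subtract (-1/7*z)·h_5 from -1/4*y*z**2 - 3/8*z**2 - 11/2*z → 8/21*y*z + 1/7*z**2 - 263/42*z
  leading term y*z: subtract (32/147)·h_5 from 8/21*y*z + 1/7*z**2 - 263/42*z → -256/441*y + 1/7*z**2 - 691/98*z + 512/441
  leading term y: no divisor's leading term divides it; move -256/441*y to the remainder.
  leading term z**2: no divisor's leading term divides it; move 1/7*z**2 to the remainder.
  leading term z: no divisor's leading term divides it; move -691/98*z to the remainder.
  leading term 1: no divisor's leading term divides it; move 512/441 to the remainder.
  remainder -256/441*y + 1/7*z**2 - 691/98*z + 512/441 ≠ 0; add h_6 = -256/441*y + 1/7*z**2 - 691/98*z + 512/441 to the basis.

S(f_1,f_4): lcm = x*z. S = -1/4*y*z**2 + 14*y - 3/8*z**2 - 2*z - 28.
  leading term y*z**2: subtract (-1/7*z)·h_5 from -1/4*y*z**2 + 14*y - 3/8*z**2 - 2*z - 28 → 8/21*y*z + 14*y + 1/7*z**2 - 58/21*z - 28
  leading term y*z: subtract (32/147)·h_5 from 8/21*y*z + 14*y + 1/7*z**2 - 58/21*z - 28 → 5918/441*y + 1/7*z**2 - 174/49*z - 11836/441
  leading term y: subtract (-2959/128)·h_6 from 5918/441*y + 1/7*z**2 - 174/49*z - 11836/441 → 441/128*z**2 - 42637/256*z
  leading term z**2: no divisor's leading term divides it; move 441/128*z**2 to the remainder.
  leading term z: no divisor's leading term divides it; move -42637/256*z to the remainder.
  remainder 441/128*z**2 - 42637/256*z ≠ 0; add h_7 = 441/128*z**2 - 42637/256*z to the basis.

S(f_4,h_5): lcm = x*y*z. S = -32/21*x*y - 29/14*x*z + 64/21*x - 14*y**2 + 28*y.
  leading term x*y: subtract (4/21*y)·f_1 from -32/21*x*y - 29/14*x*z + 64/21*x - 14*y**2 + 28*y → -29/14*x*z + 64/21*x - 8/21*y**2*z - 14*y**2 - 4/7*y*z + 524/21*y
  leading term x*z: subtract (29/112*z)·f_1 from -29/14*x*z + 64/21*x - 8/21*y**2*z - 14*y**2 - 4/7*y*z + 524/21*y → 64/21*x - 8/21*y**2*z - 14*y**2 - 29/56*y*z**2 - 4/7*y*z + 524/21*y - 87/112*z**2 - 29/7*z
  leading term x: subtract (-8/21)·f_1 from 64/21*x - 8/21*y**2*z - 14*y**2 - 29/56*y*z**2 - 4/7*y*z + 524/21*y - 87/112*z**2 - 29/7*z → -8/21*y**2*z - 14*y**2 - 29/56*y*z**2 + 4/21*y*z + 524/21*y - 87/112*z**2 - 3*z + 128/21
  leading term y**2*z: subtract (-32/147*y)·h_5 from -8/21*y**2*z - 14*y**2 - 29/56*y*z**2 + 4/21*y*z + 524/21*y - 87/112*z**2 - 3*z + 128/21 → -5918/441*y**2 - 29/56*y*z**2 + 48/49*y*z + 10492/441*y - 87/112*z**2 - 3*z + 128/21
  leading term y**2: subtract (2959/128*y)·h_6 from -5918/441*y**2 - 29/56*y*z**2 + 48/49*y*z + 10492/441*y - 87/112*z**2 - 3*z + 128/21 → -489/128*y*z**2 + 293851/1792*y*z - 64/21*y - 87/112*z**2 - 3*z + 128/21
  leading term y*z**2: subtract (-489/224*z)·h_5 from -489/128*y*z**2 + 293851/1792*y*z - 64/21*y - 87/112*z**2 - 3*z + 128/21 → 43469/256*y*z - 64/21*y + 1827/256*z**2 - 205/14*z + 128/21
  leading term y*z: subtract (43469/448)·h_5 from 43469/256*y*z - 64/21*y + 1827/256*z**2 - 205/14*z + 128/21 → -6283/24*y + 1827/256*z**2 - 187583/512*z + 6283/12
  leading term y: subtract (923601/2048)·h_6 from -6283/24*y + 1827/256*z**2 - 187583/512*z + 6283/12 → -117327/2048*z**2 + 11523995/4096*z
  leading term z**2: subtract (-5587/336)·h_7 from -117327/2048*z**2 + 11523995/4096*z → 4231/96*z
  leading term z: no divisor's leading term divides it; move 4231/96*z to the remainder.
  remainder 4231/96*z ≠ 0; add h_8 = 4231/96*z to the basis.

The other S-polynomials (S(f_2,f_3), S(f_2,f_4), S(f_3,f_4), S(f_1,h_5), S(f_2,h_5), S(f_3,h_5), S(f_1,h_6), S(f_2,h_6), S(f_3,h_6), S(f_4,h_6), S(h_5,h_6), S(f_1,h_7), S(f_2,h_7), S(f_3,h_7), S(f_4,h_7), S(h_5,h_7), S(h_6,h_7), S(f_1,h_8), S(f_2,h_8), S(f_3,h_8), S(f_4,h_8), S(h_5,h_8), S(h_6,h_8), S(h_7,h_8)) all reduce to 0 modulo the current basis, so we have a Gröbner basis.
Inter-reduce: drop elements whose leading term is divisible by another's, tail-reduce, and make monic.
Reduced Gröbner basis: {x - 2, y - 2, z}.
Label its elements g_1 = x - 2, g_2 = y - 2, g_3 = z.

Reduce p = 2*y*z + z modulo G:
  leading term y*z: subtract (2*z)·g_2 from 2*y*z + z → 5*z
  leading term z: subtract (5)·g_3 from 5*z → 0
  normal form = 0.
Since the normal form is 0, p ∈ I.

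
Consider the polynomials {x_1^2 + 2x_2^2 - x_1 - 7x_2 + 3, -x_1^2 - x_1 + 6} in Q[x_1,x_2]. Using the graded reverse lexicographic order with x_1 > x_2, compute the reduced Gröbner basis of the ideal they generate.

f_1 = x_1^2 + 2x_2^2 - x_1 - 7x_2 + 3, LT = x_1^2.
f_2 = -x_1^2 - x_1 + 6, LT = x_1^2.

S(f_1,f_2): lcm = x_1^2. S = 2x_2^2 - 2x_1 - 7x_2 + 9.
  leading term x_2^2: no divisor's leading term divides it; move 2x_2^2 to the remainder.
  leading term x_1: no divisor's leading term divides it; move -2x_1 to the remainder.
  leading term x_2: no divisor's leading term divides it; move -7x_2 to the remainder.
  leading term 1: no divisor's leading term divides it; move 9 to the remainder.
  remainder 2x_2^2 - 2x_1 - 7x_2 + 9 ≠ 0; add g_3 = 2x_2^2 - 2x_1 - 7x_2 + 9 to the basis.

The other S-polynomials (S(f_1,g_3), S(f_2,g_3)) all reduce to 0 modulo the current basis, so we have a Gröbner basis.
Inter-reduce: drop elements whose leading term is divisible by another's, tail-reduce, and make monic.

G = {x_1^2 + x_1 - 6, x_2^2 - x_1 - 7/2x_2 + 9/2}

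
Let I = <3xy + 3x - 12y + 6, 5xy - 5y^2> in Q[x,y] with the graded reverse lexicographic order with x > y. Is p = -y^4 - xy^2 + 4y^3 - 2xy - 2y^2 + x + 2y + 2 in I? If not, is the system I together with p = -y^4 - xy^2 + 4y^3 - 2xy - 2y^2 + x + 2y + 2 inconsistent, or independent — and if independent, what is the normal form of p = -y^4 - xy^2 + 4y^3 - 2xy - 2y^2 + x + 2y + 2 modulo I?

First compute the reduced Gröbner basis of I by Buchberger's algorithm.
f_1 = 3xy + 3x - 12y + 6, LT = xy.
f_2 = 5xy - 5y^2, LT = xy.

S(f_1,f_2): lcm = xy. S = y^2 + x - 4y + 2.
  leading term y^2: no divisor's leading term divides it; move y^2 to the remainder.
  leading term x: no divisor's leading term divides it; move x to the remainder.
  leading term y: no divisor's leading term divides it; move -4y to the remainder.
  leading term 1: no divisor's leading term divides it; move 2 to the remainder.
  remainder y^2 + x - 4y + 2 ≠ 0; add h_3 = y^2 + x - 4y + 2 to the basis.

S(f_1,h_3): lcm = xy^2. S = -x^2 + 5xy - 4y^2 - 2x + 2y.
  leading term x^2: no divisor's leading term divides it; move -x^2 to the remainder.
  leading term xy: subtract (5/3)·f_1 from 5xy - 4y^2 - 2x + 2y → -4y^2 - 7x + 22y - 10
  leading term y^2: subtract (-4)·h_3 from -4y^2 - 7x + 22y - 10 → -3x + 6y - 2
  leading term x: no divisor's leading term divides it; move -3x to the remainder.
  leading term y: no divisor's leading term divides it; move 6y to the remainder.
  leading term 1: no divisor's leading term divides it; move -2 to the remainder.
  remainder -x^2 - 3x + 6y - 2 ≠ 0; add h_4 = -x^2 - 3x + 6y - 2 to the basis.

The other S-polynomials (S(f_2,h_3), S(f_1,h_4), S(f_2,h_4), S(h_3,h_4)) all reduce to 0 modulo the current basis, so we have a Gröbner basis.
Inter-reduce: drop elements whose leading term is divisible by another's, tail-reduce, and make monic.
Reduced Gröbner basis: {x^2 + 3x - 6y + 2, xy + x - 4y + 2, y^2 + x - 4y + 2}.
Label its elements g_1 = x^2 + 3x - 6y + 2, g_2 = xy + x - 4y + 2, g_3 = y^2 + x - 4y + 2.

Reduce p = -y^4 - xy^2 + 4y^3 - 2xy - 2y^2 + x + 2y + 2 modulo G:
  leading term y^4: subtract (-y^2)·g_3 from -y^4 - xy^2 + 4y^3 - 2xy - 2y^2 + x + 2y + 2 → -2xy + x + 2y + 2
  leading term xy: subtract (-2)·g_2 from -2xy + x + 2y + 2 → 3x - 6y + 6
  leading term x: no divisor's leading term divides it; move 3x to the remainder.
  leading term y: no divisor's leading term divides it; move -6y to the remainder.
  leading term 1: no divisor's leading term divides it; move 6 to the remainder.
  normal form = 3x - 6y + 6.
The normal form is nonzero, so p ∉ I. Since p minus its normal form lies in I, I + (p) = I + (r) where r = 3x - 6y + 6; decide whether this ideal is the whole ring.
Run Buchberger on G together with r (pairs among the g_i already reduce to 0 since G is a Gröbner basis):
g_1 = x^2 + 3x - 6y + 2, LT = x^2.
g_2 = xy + x - 4y + 2, LT = xy.
g_3 = y^2 + x - 4y + 2, LT = y^2.
r = 3x - 6y + 6, LT = x.

The S-polynomials (S(g_1,g_2), S(g_1,g_3), S(g_1,r), S(g_2,g_3), S(g_2,r), S(g_3,r)) all reduce to 0 modulo the current basis, so we have a Gröbner basis.
Inter-reduce: drop elements whose leading term is divisible by another's, tail-reduce, and make monic.
Reduced Gröbner basis: {y^2 - 2y, x - 2y + 2}.
The reduced Gröbner basis of I + (p) is {y^2 - 2y, x - 2y + 2} ≠ {1}, a proper ideal, so the enlarged system stays consistent: p is independent of I, with normal form 3x - 6y + 6.

-y^4 - xy^2 + 4y^3 - 2xy - 2y^2 + x + 2y + 2 is independent of I; its normal form modulo I is 3x - 6y + 6.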